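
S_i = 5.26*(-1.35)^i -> [5.26, -7.1, 9.59, -12.94, 17.47]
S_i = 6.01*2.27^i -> [6.01, 13.64, 30.97, 70.3, 159.58]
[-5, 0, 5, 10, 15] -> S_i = -5 + 5*i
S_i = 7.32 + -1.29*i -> [7.32, 6.03, 4.74, 3.45, 2.16]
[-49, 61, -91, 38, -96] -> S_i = Random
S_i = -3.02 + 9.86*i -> [-3.02, 6.84, 16.7, 26.56, 36.42]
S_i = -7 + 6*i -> [-7, -1, 5, 11, 17]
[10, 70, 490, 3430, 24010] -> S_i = 10*7^i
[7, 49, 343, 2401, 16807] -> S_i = 7*7^i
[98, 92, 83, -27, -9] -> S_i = Random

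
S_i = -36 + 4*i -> [-36, -32, -28, -24, -20]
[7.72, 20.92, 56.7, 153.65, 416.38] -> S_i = 7.72*2.71^i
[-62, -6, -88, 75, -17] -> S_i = Random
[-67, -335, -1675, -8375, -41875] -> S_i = -67*5^i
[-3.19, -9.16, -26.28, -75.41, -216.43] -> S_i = -3.19*2.87^i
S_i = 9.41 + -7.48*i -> [9.41, 1.93, -5.55, -13.03, -20.51]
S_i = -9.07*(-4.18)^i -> [-9.07, 37.91, -158.47, 662.42, -2768.93]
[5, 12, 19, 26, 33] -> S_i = 5 + 7*i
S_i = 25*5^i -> [25, 125, 625, 3125, 15625]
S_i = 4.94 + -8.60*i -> [4.94, -3.66, -12.26, -20.86, -29.46]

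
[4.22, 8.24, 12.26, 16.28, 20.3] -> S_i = 4.22 + 4.02*i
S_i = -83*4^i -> [-83, -332, -1328, -5312, -21248]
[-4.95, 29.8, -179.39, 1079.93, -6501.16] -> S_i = -4.95*(-6.02)^i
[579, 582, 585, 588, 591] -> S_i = 579 + 3*i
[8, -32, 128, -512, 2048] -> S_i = 8*-4^i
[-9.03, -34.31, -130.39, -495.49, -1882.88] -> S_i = -9.03*3.80^i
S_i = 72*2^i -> [72, 144, 288, 576, 1152]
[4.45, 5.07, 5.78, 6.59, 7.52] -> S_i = 4.45*1.14^i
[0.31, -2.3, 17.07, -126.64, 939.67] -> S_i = 0.31*(-7.42)^i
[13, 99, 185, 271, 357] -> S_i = 13 + 86*i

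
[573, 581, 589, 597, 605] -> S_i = 573 + 8*i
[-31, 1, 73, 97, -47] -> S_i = Random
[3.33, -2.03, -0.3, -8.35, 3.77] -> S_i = Random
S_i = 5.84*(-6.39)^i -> [5.84, -37.32, 238.46, -1523.76, 9736.8]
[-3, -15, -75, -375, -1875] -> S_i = -3*5^i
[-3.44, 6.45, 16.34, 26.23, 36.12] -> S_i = -3.44 + 9.89*i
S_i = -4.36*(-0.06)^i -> [-4.36, 0.26, -0.02, 0.0, -0.0]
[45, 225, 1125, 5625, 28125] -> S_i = 45*5^i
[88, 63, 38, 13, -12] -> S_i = 88 + -25*i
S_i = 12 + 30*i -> [12, 42, 72, 102, 132]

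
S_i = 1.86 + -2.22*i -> [1.86, -0.36, -2.58, -4.8, -7.02]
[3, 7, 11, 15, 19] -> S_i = 3 + 4*i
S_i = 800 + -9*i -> [800, 791, 782, 773, 764]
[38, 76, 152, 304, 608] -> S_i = 38*2^i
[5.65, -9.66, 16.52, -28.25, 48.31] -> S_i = 5.65*(-1.71)^i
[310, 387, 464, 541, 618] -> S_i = 310 + 77*i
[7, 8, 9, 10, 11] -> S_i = 7 + 1*i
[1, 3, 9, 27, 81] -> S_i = 1*3^i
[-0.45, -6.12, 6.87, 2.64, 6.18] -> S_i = Random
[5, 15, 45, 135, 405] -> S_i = 5*3^i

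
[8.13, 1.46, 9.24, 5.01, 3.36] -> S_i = Random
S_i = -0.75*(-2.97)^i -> [-0.75, 2.23, -6.62, 19.65, -58.36]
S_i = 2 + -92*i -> [2, -90, -182, -274, -366]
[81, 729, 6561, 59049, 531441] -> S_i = 81*9^i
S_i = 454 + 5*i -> [454, 459, 464, 469, 474]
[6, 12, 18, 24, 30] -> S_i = 6 + 6*i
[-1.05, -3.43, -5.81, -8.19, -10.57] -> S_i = -1.05 + -2.38*i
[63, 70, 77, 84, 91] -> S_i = 63 + 7*i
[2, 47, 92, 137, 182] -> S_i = 2 + 45*i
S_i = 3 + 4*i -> [3, 7, 11, 15, 19]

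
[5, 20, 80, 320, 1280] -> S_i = 5*4^i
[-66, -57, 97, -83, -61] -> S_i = Random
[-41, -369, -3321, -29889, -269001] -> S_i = -41*9^i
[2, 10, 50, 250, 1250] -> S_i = 2*5^i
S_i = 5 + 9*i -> [5, 14, 23, 32, 41]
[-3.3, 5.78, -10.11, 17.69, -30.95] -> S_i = -3.30*(-1.75)^i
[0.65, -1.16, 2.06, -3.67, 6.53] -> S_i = 0.65*(-1.78)^i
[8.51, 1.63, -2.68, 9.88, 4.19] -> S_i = Random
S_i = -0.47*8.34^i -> [-0.47, -3.92, -32.69, -272.64, -2273.85]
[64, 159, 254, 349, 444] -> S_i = 64 + 95*i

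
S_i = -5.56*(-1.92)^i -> [-5.56, 10.68, -20.5, 39.35, -75.56]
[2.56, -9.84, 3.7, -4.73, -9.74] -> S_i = Random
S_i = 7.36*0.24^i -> [7.36, 1.77, 0.42, 0.1, 0.02]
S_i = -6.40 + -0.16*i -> [-6.4, -6.56, -6.72, -6.88, -7.04]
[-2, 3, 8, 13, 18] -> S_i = -2 + 5*i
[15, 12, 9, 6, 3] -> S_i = 15 + -3*i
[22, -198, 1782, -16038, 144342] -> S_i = 22*-9^i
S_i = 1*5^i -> [1, 5, 25, 125, 625]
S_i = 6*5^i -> [6, 30, 150, 750, 3750]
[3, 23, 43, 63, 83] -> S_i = 3 + 20*i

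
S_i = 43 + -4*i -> [43, 39, 35, 31, 27]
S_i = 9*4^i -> [9, 36, 144, 576, 2304]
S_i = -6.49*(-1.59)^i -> [-6.49, 10.32, -16.41, 26.09, -41.48]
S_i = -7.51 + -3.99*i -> [-7.51, -11.5, -15.49, -19.48, -23.47]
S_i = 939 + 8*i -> [939, 947, 955, 963, 971]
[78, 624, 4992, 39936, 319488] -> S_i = 78*8^i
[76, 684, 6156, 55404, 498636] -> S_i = 76*9^i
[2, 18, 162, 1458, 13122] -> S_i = 2*9^i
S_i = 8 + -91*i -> [8, -83, -174, -265, -356]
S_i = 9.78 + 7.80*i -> [9.78, 17.58, 25.38, 33.18, 40.98]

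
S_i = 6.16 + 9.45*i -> [6.16, 15.61, 25.06, 34.51, 43.96]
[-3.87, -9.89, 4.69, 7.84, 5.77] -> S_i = Random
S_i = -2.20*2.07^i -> [-2.2, -4.55, -9.43, -19.51, -40.39]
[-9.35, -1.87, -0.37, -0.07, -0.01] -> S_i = -9.35*0.20^i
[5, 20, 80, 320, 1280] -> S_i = 5*4^i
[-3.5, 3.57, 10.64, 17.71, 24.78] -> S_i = -3.50 + 7.07*i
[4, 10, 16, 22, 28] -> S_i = 4 + 6*i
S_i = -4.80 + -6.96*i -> [-4.8, -11.76, -18.72, -25.68, -32.64]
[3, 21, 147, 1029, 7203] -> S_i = 3*7^i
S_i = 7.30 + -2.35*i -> [7.3, 4.95, 2.6, 0.25, -2.1]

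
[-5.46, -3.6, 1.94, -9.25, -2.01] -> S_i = Random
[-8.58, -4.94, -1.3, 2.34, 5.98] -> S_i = -8.58 + 3.64*i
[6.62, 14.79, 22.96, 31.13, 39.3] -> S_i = 6.62 + 8.17*i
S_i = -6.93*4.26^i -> [-6.93, -29.52, -125.76, -535.75, -2282.29]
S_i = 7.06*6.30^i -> [7.06, 44.48, 280.21, 1765.33, 11121.59]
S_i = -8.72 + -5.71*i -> [-8.72, -14.43, -20.14, -25.85, -31.56]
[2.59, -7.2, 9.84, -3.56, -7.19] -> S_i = Random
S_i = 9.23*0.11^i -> [9.23, 1.02, 0.11, 0.01, 0.0]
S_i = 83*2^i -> [83, 166, 332, 664, 1328]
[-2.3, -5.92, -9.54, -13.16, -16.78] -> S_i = -2.30 + -3.62*i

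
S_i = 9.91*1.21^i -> [9.91, 11.99, 14.51, 17.56, 21.24]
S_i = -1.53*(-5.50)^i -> [-1.53, 8.42, -46.28, 254.55, -1400.05]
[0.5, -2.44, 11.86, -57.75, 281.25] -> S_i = 0.50*(-4.87)^i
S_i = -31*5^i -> [-31, -155, -775, -3875, -19375]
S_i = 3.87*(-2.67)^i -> [3.87, -10.33, 27.59, -73.66, 196.68]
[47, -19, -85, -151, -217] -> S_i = 47 + -66*i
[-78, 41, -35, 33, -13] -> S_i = Random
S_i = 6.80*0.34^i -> [6.8, 2.31, 0.79, 0.27, 0.09]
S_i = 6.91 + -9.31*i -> [6.91, -2.4, -11.71, -21.02, -30.33]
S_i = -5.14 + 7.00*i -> [-5.14, 1.86, 8.86, 15.86, 22.86]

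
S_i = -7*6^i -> [-7, -42, -252, -1512, -9072]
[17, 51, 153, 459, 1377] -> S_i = 17*3^i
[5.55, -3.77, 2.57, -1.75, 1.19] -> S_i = 5.55*(-0.68)^i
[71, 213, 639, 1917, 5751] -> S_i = 71*3^i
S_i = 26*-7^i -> [26, -182, 1274, -8918, 62426]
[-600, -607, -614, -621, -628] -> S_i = -600 + -7*i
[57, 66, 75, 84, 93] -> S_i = 57 + 9*i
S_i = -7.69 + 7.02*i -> [-7.69, -0.67, 6.35, 13.37, 20.39]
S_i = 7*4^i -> [7, 28, 112, 448, 1792]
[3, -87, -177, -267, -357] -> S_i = 3 + -90*i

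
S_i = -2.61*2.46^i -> [-2.61, -6.42, -15.79, -38.85, -95.58]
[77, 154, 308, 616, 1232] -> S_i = 77*2^i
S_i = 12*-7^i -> [12, -84, 588, -4116, 28812]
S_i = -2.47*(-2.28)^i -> [-2.47, 5.63, -12.84, 29.28, -66.75]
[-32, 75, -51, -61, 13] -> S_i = Random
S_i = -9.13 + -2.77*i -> [-9.13, -11.9, -14.67, -17.44, -20.21]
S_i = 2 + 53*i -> [2, 55, 108, 161, 214]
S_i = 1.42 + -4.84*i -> [1.42, -3.42, -8.26, -13.1, -17.94]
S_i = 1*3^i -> [1, 3, 9, 27, 81]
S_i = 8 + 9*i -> [8, 17, 26, 35, 44]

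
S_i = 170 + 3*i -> [170, 173, 176, 179, 182]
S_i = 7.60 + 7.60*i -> [7.6, 15.2, 22.8, 30.4, 38.0]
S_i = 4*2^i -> [4, 8, 16, 32, 64]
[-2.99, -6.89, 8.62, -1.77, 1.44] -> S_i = Random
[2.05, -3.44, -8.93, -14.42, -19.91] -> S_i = 2.05 + -5.49*i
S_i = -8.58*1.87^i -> [-8.58, -16.04, -30.0, -56.11, -104.92]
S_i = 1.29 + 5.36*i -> [1.29, 6.65, 12.01, 17.37, 22.73]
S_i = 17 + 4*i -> [17, 21, 25, 29, 33]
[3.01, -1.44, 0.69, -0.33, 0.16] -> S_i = 3.01*(-0.48)^i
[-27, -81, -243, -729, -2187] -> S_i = -27*3^i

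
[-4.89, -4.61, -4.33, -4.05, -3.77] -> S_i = -4.89 + 0.28*i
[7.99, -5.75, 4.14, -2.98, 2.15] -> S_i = 7.99*(-0.72)^i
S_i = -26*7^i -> [-26, -182, -1274, -8918, -62426]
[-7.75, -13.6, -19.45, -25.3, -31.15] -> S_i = -7.75 + -5.85*i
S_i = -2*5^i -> [-2, -10, -50, -250, -1250]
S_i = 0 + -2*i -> [0, -2, -4, -6, -8]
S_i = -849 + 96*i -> [-849, -753, -657, -561, -465]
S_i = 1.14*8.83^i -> [1.14, 10.07, 88.88, 784.85, 6930.23]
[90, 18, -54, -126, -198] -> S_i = 90 + -72*i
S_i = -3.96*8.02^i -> [-3.96, -31.76, -254.71, -2042.76, -16382.97]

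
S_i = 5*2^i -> [5, 10, 20, 40, 80]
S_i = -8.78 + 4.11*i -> [-8.78, -4.67, -0.56, 3.55, 7.66]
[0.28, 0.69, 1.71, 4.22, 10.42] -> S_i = 0.28*2.47^i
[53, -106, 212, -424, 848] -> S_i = 53*-2^i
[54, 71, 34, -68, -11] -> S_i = Random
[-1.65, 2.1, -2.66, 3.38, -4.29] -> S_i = -1.65*(-1.27)^i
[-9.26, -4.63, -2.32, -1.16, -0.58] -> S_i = -9.26*0.50^i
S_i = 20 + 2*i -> [20, 22, 24, 26, 28]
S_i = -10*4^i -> [-10, -40, -160, -640, -2560]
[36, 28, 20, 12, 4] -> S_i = 36 + -8*i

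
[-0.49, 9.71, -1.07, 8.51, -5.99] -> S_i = Random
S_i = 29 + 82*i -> [29, 111, 193, 275, 357]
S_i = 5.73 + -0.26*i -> [5.73, 5.47, 5.21, 4.95, 4.69]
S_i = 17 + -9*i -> [17, 8, -1, -10, -19]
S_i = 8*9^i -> [8, 72, 648, 5832, 52488]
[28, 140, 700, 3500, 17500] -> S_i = 28*5^i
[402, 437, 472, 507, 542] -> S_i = 402 + 35*i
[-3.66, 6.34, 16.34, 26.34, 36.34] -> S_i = -3.66 + 10.00*i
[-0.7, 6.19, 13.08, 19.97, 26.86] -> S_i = -0.70 + 6.89*i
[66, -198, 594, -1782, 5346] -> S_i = 66*-3^i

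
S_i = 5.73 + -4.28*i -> [5.73, 1.45, -2.83, -7.11, -11.39]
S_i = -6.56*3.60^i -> [-6.56, -23.62, -85.02, -306.06, -1101.83]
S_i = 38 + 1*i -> [38, 39, 40, 41, 42]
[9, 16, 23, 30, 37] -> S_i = 9 + 7*i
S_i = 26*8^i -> [26, 208, 1664, 13312, 106496]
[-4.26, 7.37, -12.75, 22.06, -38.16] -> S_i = -4.26*(-1.73)^i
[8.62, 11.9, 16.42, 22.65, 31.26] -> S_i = 8.62*1.38^i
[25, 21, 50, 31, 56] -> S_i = Random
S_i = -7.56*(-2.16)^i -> [-7.56, 16.33, -35.27, 76.19, -164.56]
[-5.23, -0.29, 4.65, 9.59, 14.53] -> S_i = -5.23 + 4.94*i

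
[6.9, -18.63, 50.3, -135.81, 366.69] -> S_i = 6.90*(-2.70)^i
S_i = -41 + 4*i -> [-41, -37, -33, -29, -25]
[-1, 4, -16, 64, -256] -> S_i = -1*-4^i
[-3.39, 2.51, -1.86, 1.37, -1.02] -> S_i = -3.39*(-0.74)^i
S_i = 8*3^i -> [8, 24, 72, 216, 648]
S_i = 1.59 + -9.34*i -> [1.59, -7.75, -17.09, -26.43, -35.77]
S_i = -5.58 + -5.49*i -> [-5.58, -11.07, -16.56, -22.05, -27.54]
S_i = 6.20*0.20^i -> [6.2, 1.24, 0.25, 0.05, 0.01]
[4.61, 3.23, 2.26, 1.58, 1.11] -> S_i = 4.61*0.70^i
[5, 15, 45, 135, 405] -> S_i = 5*3^i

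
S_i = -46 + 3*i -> [-46, -43, -40, -37, -34]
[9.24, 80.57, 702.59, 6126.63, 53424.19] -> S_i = 9.24*8.72^i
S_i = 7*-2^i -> [7, -14, 28, -56, 112]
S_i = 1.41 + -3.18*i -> [1.41, -1.77, -4.95, -8.13, -11.31]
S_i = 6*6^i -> [6, 36, 216, 1296, 7776]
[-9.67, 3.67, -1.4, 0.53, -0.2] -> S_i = -9.67*(-0.38)^i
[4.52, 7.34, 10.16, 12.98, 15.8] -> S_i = 4.52 + 2.82*i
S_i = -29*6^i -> [-29, -174, -1044, -6264, -37584]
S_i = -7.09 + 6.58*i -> [-7.09, -0.51, 6.07, 12.65, 19.23]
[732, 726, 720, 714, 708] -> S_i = 732 + -6*i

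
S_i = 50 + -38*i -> [50, 12, -26, -64, -102]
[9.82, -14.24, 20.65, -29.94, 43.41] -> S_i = 9.82*(-1.45)^i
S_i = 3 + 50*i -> [3, 53, 103, 153, 203]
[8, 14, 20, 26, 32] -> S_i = 8 + 6*i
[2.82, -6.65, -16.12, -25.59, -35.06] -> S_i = 2.82 + -9.47*i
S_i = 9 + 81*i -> [9, 90, 171, 252, 333]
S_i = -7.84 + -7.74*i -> [-7.84, -15.58, -23.32, -31.06, -38.8]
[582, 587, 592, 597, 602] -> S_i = 582 + 5*i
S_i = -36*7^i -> [-36, -252, -1764, -12348, -86436]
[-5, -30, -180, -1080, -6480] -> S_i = -5*6^i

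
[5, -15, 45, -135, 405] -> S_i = 5*-3^i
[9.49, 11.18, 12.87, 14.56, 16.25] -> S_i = 9.49 + 1.69*i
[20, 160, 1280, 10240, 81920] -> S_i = 20*8^i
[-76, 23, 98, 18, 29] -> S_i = Random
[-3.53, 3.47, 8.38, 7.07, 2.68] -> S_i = Random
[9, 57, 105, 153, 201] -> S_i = 9 + 48*i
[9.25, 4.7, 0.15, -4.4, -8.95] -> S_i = 9.25 + -4.55*i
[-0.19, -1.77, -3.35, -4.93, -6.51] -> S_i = -0.19 + -1.58*i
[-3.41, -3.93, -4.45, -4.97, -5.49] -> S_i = -3.41 + -0.52*i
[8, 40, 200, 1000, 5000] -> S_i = 8*5^i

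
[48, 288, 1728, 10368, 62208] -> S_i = 48*6^i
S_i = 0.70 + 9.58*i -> [0.7, 10.28, 19.86, 29.44, 39.02]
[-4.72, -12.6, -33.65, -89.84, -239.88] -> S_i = -4.72*2.67^i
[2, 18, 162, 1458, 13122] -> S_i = 2*9^i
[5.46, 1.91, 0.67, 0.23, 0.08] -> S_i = 5.46*0.35^i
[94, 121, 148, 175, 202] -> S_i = 94 + 27*i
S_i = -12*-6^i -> [-12, 72, -432, 2592, -15552]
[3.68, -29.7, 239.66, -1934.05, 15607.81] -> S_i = 3.68*(-8.07)^i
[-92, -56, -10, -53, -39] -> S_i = Random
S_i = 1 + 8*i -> [1, 9, 17, 25, 33]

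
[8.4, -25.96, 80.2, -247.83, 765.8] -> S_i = 8.40*(-3.09)^i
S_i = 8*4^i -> [8, 32, 128, 512, 2048]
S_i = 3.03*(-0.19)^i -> [3.03, -0.58, 0.11, -0.02, 0.0]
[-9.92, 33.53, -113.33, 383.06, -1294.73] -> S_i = -9.92*(-3.38)^i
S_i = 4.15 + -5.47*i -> [4.15, -1.32, -6.79, -12.26, -17.73]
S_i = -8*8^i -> [-8, -64, -512, -4096, -32768]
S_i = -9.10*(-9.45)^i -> [-9.1, 85.99, -812.65, 7679.57, -72571.92]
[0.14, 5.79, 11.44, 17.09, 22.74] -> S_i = 0.14 + 5.65*i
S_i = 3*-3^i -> [3, -9, 27, -81, 243]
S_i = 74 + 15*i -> [74, 89, 104, 119, 134]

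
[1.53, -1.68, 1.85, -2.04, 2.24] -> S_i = 1.53*(-1.10)^i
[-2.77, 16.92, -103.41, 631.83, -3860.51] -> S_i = -2.77*(-6.11)^i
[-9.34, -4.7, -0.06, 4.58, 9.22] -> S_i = -9.34 + 4.64*i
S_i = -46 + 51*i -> [-46, 5, 56, 107, 158]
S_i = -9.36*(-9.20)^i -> [-9.36, 86.11, -792.23, 7288.52, -67054.38]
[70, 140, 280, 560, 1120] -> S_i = 70*2^i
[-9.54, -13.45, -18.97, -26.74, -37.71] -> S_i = -9.54*1.41^i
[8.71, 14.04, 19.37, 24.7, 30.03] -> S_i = 8.71 + 5.33*i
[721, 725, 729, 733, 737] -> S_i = 721 + 4*i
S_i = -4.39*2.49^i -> [-4.39, -10.93, -27.22, -67.77, -168.76]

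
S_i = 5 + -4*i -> [5, 1, -3, -7, -11]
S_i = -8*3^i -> [-8, -24, -72, -216, -648]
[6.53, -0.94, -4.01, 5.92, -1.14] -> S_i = Random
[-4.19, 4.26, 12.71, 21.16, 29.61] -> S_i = -4.19 + 8.45*i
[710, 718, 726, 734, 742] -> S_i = 710 + 8*i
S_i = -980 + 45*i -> [-980, -935, -890, -845, -800]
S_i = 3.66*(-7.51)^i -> [3.66, -27.49, 206.42, -1550.25, 11642.35]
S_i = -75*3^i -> [-75, -225, -675, -2025, -6075]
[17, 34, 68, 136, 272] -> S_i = 17*2^i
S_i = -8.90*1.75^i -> [-8.9, -15.58, -27.26, -47.7, -83.47]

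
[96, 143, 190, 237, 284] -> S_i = 96 + 47*i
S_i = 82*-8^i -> [82, -656, 5248, -41984, 335872]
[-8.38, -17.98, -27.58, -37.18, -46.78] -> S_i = -8.38 + -9.60*i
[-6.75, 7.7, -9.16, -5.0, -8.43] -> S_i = Random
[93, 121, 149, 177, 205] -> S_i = 93 + 28*i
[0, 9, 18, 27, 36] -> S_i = 0 + 9*i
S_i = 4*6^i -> [4, 24, 144, 864, 5184]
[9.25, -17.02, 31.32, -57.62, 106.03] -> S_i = 9.25*(-1.84)^i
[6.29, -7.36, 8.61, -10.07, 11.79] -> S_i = 6.29*(-1.17)^i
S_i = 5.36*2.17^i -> [5.36, 11.63, 25.24, 54.77, 118.85]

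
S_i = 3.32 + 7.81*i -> [3.32, 11.13, 18.94, 26.75, 34.56]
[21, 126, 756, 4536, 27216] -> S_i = 21*6^i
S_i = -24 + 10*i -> [-24, -14, -4, 6, 16]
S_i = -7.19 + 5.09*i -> [-7.19, -2.1, 2.99, 8.08, 13.17]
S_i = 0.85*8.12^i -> [0.85, 6.9, 56.04, 455.08, 3695.24]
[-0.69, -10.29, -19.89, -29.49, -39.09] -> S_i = -0.69 + -9.60*i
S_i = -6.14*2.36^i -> [-6.14, -14.49, -34.2, -80.71, -190.47]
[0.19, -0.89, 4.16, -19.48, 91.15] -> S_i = 0.19*(-4.68)^i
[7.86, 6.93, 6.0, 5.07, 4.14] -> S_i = 7.86 + -0.93*i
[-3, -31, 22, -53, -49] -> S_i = Random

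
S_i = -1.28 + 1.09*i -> [-1.28, -0.19, 0.9, 1.99, 3.08]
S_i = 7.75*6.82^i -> [7.75, 52.86, 360.47, 2458.41, 16766.38]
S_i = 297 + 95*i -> [297, 392, 487, 582, 677]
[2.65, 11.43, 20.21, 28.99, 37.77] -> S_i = 2.65 + 8.78*i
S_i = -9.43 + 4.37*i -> [-9.43, -5.06, -0.69, 3.68, 8.05]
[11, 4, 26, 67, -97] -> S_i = Random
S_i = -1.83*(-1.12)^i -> [-1.83, 2.05, -2.3, 2.57, -2.88]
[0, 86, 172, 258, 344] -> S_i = 0 + 86*i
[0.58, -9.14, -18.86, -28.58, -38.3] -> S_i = 0.58 + -9.72*i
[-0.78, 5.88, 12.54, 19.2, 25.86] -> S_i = -0.78 + 6.66*i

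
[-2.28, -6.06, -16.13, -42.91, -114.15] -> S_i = -2.28*2.66^i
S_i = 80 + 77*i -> [80, 157, 234, 311, 388]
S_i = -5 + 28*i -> [-5, 23, 51, 79, 107]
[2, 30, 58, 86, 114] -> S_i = 2 + 28*i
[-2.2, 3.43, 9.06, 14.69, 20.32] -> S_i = -2.20 + 5.63*i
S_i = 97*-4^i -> [97, -388, 1552, -6208, 24832]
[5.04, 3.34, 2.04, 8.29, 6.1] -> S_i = Random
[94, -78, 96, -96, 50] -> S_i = Random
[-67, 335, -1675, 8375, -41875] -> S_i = -67*-5^i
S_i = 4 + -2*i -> [4, 2, 0, -2, -4]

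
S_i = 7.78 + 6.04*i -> [7.78, 13.82, 19.86, 25.9, 31.94]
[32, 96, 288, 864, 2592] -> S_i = 32*3^i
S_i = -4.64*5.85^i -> [-4.64, -27.14, -158.79, -928.94, -5434.27]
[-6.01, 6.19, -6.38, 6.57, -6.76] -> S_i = -6.01*(-1.03)^i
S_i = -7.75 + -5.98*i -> [-7.75, -13.73, -19.71, -25.69, -31.67]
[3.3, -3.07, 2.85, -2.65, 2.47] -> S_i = 3.30*(-0.93)^i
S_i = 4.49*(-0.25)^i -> [4.49, -1.12, 0.28, -0.07, 0.02]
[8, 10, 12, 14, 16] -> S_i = 8 + 2*i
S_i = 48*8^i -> [48, 384, 3072, 24576, 196608]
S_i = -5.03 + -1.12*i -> [-5.03, -6.15, -7.27, -8.39, -9.51]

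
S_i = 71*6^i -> [71, 426, 2556, 15336, 92016]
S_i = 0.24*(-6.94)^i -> [0.24, -1.67, 11.56, -80.22, 556.74]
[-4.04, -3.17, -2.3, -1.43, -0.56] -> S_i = -4.04 + 0.87*i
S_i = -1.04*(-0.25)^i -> [-1.04, 0.26, -0.06, 0.02, -0.0]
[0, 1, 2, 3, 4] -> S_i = 0 + 1*i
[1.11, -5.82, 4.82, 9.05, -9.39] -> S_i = Random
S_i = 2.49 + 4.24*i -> [2.49, 6.73, 10.97, 15.21, 19.45]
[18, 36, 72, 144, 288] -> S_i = 18*2^i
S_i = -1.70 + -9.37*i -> [-1.7, -11.07, -20.44, -29.81, -39.18]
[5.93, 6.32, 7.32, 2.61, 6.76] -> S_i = Random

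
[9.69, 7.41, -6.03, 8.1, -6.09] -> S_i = Random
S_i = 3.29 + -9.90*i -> [3.29, -6.61, -16.51, -26.41, -36.31]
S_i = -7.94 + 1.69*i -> [-7.94, -6.25, -4.56, -2.87, -1.18]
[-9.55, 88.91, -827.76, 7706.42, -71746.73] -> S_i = -9.55*(-9.31)^i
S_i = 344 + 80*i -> [344, 424, 504, 584, 664]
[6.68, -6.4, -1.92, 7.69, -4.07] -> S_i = Random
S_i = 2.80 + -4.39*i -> [2.8, -1.59, -5.98, -10.37, -14.76]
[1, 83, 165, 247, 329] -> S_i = 1 + 82*i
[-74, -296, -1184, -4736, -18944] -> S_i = -74*4^i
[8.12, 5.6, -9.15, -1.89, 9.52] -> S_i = Random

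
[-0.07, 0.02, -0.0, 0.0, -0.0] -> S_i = -0.07*(-0.22)^i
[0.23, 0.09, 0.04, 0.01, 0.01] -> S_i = 0.23*0.40^i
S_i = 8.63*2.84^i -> [8.63, 24.51, 69.61, 197.68, 561.42]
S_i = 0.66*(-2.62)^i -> [0.66, -1.73, 4.53, -11.87, 31.1]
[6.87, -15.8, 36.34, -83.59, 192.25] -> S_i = 6.87*(-2.30)^i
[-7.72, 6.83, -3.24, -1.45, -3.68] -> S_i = Random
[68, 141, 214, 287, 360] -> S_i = 68 + 73*i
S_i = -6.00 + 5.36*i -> [-6.0, -0.64, 4.72, 10.08, 15.44]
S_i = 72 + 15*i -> [72, 87, 102, 117, 132]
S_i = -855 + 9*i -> [-855, -846, -837, -828, -819]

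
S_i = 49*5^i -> [49, 245, 1225, 6125, 30625]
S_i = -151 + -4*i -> [-151, -155, -159, -163, -167]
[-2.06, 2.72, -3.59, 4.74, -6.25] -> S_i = -2.06*(-1.32)^i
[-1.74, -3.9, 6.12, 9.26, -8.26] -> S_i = Random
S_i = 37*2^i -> [37, 74, 148, 296, 592]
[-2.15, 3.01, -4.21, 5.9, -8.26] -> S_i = -2.15*(-1.40)^i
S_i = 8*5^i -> [8, 40, 200, 1000, 5000]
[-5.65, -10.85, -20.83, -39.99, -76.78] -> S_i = -5.65*1.92^i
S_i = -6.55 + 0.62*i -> [-6.55, -5.93, -5.31, -4.69, -4.07]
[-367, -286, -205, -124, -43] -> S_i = -367 + 81*i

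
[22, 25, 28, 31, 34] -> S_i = 22 + 3*i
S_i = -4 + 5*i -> [-4, 1, 6, 11, 16]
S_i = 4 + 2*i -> [4, 6, 8, 10, 12]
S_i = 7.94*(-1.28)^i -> [7.94, -10.16, 13.01, -16.65, 21.31]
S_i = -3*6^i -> [-3, -18, -108, -648, -3888]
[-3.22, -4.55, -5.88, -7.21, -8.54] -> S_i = -3.22 + -1.33*i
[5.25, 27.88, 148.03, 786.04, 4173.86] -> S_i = 5.25*5.31^i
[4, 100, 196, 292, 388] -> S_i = 4 + 96*i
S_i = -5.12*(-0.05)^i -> [-5.12, 0.26, -0.01, 0.0, -0.0]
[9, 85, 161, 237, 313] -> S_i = 9 + 76*i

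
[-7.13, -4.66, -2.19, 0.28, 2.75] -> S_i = -7.13 + 2.47*i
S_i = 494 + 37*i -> [494, 531, 568, 605, 642]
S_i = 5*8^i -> [5, 40, 320, 2560, 20480]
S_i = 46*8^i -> [46, 368, 2944, 23552, 188416]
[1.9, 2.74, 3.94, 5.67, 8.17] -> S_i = 1.90*1.44^i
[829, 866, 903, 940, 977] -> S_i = 829 + 37*i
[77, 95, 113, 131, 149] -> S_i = 77 + 18*i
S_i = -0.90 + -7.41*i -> [-0.9, -8.31, -15.72, -23.13, -30.54]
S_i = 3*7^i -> [3, 21, 147, 1029, 7203]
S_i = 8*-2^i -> [8, -16, 32, -64, 128]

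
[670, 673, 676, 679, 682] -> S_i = 670 + 3*i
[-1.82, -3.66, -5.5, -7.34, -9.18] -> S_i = -1.82 + -1.84*i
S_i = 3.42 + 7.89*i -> [3.42, 11.31, 19.2, 27.09, 34.98]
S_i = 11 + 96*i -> [11, 107, 203, 299, 395]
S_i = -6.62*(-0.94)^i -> [-6.62, 6.22, -5.85, 5.5, -5.17]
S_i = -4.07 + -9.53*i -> [-4.07, -13.6, -23.13, -32.66, -42.19]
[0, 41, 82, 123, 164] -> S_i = 0 + 41*i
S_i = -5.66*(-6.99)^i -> [-5.66, 39.56, -276.55, 1933.07, -13512.17]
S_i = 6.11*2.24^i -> [6.11, 13.69, 30.66, 68.67, 153.83]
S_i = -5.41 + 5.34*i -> [-5.41, -0.07, 5.27, 10.61, 15.95]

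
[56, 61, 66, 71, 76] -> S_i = 56 + 5*i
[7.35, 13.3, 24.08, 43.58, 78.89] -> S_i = 7.35*1.81^i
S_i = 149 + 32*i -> [149, 181, 213, 245, 277]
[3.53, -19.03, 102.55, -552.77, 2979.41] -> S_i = 3.53*(-5.39)^i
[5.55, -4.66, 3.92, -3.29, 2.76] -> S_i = 5.55*(-0.84)^i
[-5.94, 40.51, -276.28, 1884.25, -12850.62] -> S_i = -5.94*(-6.82)^i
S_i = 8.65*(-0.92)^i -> [8.65, -7.96, 7.32, -6.74, 6.2]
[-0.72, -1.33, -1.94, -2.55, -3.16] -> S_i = -0.72 + -0.61*i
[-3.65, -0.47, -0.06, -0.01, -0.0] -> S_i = -3.65*0.13^i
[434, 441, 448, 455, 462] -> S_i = 434 + 7*i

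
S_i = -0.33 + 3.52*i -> [-0.33, 3.19, 6.71, 10.23, 13.75]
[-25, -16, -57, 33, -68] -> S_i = Random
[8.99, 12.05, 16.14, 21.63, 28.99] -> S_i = 8.99*1.34^i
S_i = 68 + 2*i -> [68, 70, 72, 74, 76]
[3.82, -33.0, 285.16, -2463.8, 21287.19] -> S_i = 3.82*(-8.64)^i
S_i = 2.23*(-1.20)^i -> [2.23, -2.68, 3.21, -3.85, 4.62]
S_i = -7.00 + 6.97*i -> [-7.0, -0.03, 6.94, 13.91, 20.88]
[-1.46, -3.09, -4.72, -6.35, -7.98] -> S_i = -1.46 + -1.63*i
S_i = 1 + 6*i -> [1, 7, 13, 19, 25]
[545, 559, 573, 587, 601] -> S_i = 545 + 14*i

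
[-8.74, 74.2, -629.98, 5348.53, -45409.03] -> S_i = -8.74*(-8.49)^i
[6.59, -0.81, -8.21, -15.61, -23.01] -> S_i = 6.59 + -7.40*i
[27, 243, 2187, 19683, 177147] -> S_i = 27*9^i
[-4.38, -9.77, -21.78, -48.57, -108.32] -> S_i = -4.38*2.23^i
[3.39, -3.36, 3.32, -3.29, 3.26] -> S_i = 3.39*(-0.99)^i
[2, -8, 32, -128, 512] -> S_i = 2*-4^i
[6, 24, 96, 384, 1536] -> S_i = 6*4^i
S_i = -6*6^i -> [-6, -36, -216, -1296, -7776]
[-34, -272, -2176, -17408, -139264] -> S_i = -34*8^i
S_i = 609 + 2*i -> [609, 611, 613, 615, 617]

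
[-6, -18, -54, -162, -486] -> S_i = -6*3^i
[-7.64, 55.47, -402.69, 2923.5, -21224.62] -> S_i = -7.64*(-7.26)^i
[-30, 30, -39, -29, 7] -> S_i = Random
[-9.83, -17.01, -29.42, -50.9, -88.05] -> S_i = -9.83*1.73^i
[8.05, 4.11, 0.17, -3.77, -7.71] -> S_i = 8.05 + -3.94*i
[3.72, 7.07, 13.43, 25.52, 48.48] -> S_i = 3.72*1.90^i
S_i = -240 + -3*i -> [-240, -243, -246, -249, -252]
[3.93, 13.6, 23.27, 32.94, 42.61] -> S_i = 3.93 + 9.67*i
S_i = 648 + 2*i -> [648, 650, 652, 654, 656]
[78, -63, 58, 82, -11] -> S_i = Random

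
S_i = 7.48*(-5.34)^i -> [7.48, -39.94, 213.3, -1139.0, 6082.28]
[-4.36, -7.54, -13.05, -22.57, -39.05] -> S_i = -4.36*1.73^i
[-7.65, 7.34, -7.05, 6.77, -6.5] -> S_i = -7.65*(-0.96)^i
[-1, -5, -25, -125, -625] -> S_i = -1*5^i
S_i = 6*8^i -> [6, 48, 384, 3072, 24576]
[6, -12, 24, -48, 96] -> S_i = 6*-2^i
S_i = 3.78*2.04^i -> [3.78, 7.71, 15.73, 32.09, 65.47]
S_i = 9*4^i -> [9, 36, 144, 576, 2304]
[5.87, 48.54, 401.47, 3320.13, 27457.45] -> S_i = 5.87*8.27^i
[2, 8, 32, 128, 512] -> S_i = 2*4^i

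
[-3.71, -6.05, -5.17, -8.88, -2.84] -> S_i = Random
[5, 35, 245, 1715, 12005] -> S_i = 5*7^i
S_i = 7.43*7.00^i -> [7.43, 52.01, 364.07, 2548.49, 17839.43]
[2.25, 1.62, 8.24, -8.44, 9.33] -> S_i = Random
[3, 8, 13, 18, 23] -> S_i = 3 + 5*i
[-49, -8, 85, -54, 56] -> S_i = Random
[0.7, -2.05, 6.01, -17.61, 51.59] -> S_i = 0.70*(-2.93)^i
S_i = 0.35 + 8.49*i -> [0.35, 8.84, 17.33, 25.82, 34.31]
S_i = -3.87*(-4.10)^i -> [-3.87, 15.87, -65.05, 266.72, -1093.57]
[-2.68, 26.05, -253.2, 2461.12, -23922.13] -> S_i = -2.68*(-9.72)^i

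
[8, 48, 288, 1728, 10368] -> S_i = 8*6^i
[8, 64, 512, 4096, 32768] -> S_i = 8*8^i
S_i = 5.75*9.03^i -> [5.75, 51.92, 468.86, 4233.81, 38231.28]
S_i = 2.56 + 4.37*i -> [2.56, 6.93, 11.3, 15.67, 20.04]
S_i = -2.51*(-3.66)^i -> [-2.51, 9.19, -33.62, 123.06, -450.4]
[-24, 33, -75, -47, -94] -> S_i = Random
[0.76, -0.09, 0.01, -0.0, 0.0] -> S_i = 0.76*(-0.12)^i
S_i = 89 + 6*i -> [89, 95, 101, 107, 113]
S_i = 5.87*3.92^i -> [5.87, 23.01, 90.2, 353.59, 1386.06]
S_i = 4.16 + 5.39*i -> [4.16, 9.55, 14.94, 20.33, 25.72]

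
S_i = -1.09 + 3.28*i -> [-1.09, 2.19, 5.47, 8.75, 12.03]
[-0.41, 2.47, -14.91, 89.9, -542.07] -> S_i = -0.41*(-6.03)^i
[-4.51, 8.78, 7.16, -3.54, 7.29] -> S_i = Random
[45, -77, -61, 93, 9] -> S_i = Random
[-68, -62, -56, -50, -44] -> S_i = -68 + 6*i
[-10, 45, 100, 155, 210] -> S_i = -10 + 55*i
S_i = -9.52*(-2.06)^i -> [-9.52, 19.61, -40.4, 83.22, -171.44]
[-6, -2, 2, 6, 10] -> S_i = -6 + 4*i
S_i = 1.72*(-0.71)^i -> [1.72, -1.22, 0.87, -0.62, 0.44]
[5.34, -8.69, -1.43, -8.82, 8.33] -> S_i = Random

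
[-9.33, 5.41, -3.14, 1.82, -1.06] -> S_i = -9.33*(-0.58)^i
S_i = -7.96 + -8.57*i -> [-7.96, -16.53, -25.1, -33.67, -42.24]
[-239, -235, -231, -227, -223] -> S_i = -239 + 4*i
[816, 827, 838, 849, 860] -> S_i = 816 + 11*i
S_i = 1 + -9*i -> [1, -8, -17, -26, -35]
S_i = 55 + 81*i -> [55, 136, 217, 298, 379]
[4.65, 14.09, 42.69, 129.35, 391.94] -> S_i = 4.65*3.03^i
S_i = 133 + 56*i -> [133, 189, 245, 301, 357]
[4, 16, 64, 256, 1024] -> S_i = 4*4^i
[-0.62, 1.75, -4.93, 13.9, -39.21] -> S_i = -0.62*(-2.82)^i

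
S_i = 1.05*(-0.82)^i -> [1.05, -0.86, 0.71, -0.58, 0.47]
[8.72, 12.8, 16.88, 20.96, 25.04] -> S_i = 8.72 + 4.08*i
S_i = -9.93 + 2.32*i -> [-9.93, -7.61, -5.29, -2.97, -0.65]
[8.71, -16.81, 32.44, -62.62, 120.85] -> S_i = 8.71*(-1.93)^i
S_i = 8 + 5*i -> [8, 13, 18, 23, 28]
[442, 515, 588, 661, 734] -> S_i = 442 + 73*i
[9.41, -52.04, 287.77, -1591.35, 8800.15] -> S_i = 9.41*(-5.53)^i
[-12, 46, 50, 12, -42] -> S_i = Random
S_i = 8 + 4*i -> [8, 12, 16, 20, 24]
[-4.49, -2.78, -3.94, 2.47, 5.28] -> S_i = Random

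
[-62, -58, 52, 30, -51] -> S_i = Random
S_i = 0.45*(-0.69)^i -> [0.45, -0.31, 0.21, -0.15, 0.1]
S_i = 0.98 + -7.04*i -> [0.98, -6.06, -13.1, -20.14, -27.18]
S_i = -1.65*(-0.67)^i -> [-1.65, 1.11, -0.74, 0.5, -0.33]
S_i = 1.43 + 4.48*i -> [1.43, 5.91, 10.39, 14.87, 19.35]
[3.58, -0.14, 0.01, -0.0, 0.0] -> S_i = 3.58*(-0.04)^i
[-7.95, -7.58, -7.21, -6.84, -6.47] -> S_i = -7.95 + 0.37*i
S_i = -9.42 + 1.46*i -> [-9.42, -7.96, -6.5, -5.04, -3.58]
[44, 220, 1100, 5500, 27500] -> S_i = 44*5^i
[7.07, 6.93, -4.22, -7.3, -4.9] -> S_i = Random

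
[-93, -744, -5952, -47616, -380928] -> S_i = -93*8^i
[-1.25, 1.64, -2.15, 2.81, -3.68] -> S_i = -1.25*(-1.31)^i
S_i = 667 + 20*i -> [667, 687, 707, 727, 747]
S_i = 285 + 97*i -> [285, 382, 479, 576, 673]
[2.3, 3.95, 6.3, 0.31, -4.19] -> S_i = Random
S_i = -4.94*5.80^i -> [-4.94, -28.65, -166.18, -963.85, -5590.35]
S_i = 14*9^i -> [14, 126, 1134, 10206, 91854]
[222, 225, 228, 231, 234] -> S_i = 222 + 3*i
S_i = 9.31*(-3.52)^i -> [9.31, -32.77, 115.35, -406.05, 1429.29]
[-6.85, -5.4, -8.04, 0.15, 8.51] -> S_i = Random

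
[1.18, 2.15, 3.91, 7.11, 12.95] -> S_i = 1.18*1.82^i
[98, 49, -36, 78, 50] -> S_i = Random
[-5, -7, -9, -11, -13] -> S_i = -5 + -2*i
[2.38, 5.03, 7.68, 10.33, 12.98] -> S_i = 2.38 + 2.65*i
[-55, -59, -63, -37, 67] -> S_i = Random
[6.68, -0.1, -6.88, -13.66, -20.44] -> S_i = 6.68 + -6.78*i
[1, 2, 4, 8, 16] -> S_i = 1*2^i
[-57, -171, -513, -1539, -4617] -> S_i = -57*3^i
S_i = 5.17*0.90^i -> [5.17, 4.65, 4.19, 3.77, 3.39]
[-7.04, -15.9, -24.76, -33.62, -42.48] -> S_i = -7.04 + -8.86*i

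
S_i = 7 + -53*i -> [7, -46, -99, -152, -205]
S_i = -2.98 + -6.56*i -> [-2.98, -9.54, -16.1, -22.66, -29.22]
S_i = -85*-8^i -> [-85, 680, -5440, 43520, -348160]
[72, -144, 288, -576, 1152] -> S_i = 72*-2^i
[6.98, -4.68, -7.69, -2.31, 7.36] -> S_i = Random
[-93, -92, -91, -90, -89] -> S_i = -93 + 1*i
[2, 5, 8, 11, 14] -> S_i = 2 + 3*i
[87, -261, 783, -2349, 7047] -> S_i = 87*-3^i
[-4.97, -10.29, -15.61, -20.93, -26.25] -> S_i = -4.97 + -5.32*i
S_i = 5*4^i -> [5, 20, 80, 320, 1280]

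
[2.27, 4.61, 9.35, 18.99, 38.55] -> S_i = 2.27*2.03^i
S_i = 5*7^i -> [5, 35, 245, 1715, 12005]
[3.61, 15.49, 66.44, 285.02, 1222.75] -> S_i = 3.61*4.29^i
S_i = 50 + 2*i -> [50, 52, 54, 56, 58]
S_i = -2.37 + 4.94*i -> [-2.37, 2.57, 7.51, 12.45, 17.39]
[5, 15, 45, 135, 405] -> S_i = 5*3^i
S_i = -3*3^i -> [-3, -9, -27, -81, -243]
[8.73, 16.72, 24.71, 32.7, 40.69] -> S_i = 8.73 + 7.99*i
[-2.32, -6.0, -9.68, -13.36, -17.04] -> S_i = -2.32 + -3.68*i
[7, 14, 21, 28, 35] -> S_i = 7 + 7*i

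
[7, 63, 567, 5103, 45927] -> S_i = 7*9^i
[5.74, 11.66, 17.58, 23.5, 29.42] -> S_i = 5.74 + 5.92*i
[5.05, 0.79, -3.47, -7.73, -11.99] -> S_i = 5.05 + -4.26*i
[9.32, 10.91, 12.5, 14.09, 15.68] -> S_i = 9.32 + 1.59*i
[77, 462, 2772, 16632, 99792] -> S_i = 77*6^i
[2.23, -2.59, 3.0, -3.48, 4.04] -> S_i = 2.23*(-1.16)^i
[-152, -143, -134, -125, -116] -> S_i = -152 + 9*i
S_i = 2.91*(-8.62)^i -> [2.91, -25.08, 216.23, -1863.87, 16066.53]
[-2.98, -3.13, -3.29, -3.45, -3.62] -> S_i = -2.98*1.05^i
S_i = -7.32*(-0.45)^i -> [-7.32, 3.29, -1.48, 0.67, -0.3]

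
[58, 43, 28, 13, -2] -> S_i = 58 + -15*i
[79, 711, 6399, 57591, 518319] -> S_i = 79*9^i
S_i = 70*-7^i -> [70, -490, 3430, -24010, 168070]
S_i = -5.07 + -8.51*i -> [-5.07, -13.58, -22.09, -30.6, -39.11]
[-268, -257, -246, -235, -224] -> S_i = -268 + 11*i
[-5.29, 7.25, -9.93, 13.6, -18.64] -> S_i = -5.29*(-1.37)^i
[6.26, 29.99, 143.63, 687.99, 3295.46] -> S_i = 6.26*4.79^i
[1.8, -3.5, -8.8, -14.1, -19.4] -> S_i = 1.80 + -5.30*i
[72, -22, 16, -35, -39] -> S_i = Random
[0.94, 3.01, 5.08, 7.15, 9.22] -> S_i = 0.94 + 2.07*i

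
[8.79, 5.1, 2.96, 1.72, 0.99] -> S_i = 8.79*0.58^i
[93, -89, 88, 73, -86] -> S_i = Random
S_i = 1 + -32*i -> [1, -31, -63, -95, -127]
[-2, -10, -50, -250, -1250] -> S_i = -2*5^i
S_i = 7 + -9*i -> [7, -2, -11, -20, -29]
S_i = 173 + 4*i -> [173, 177, 181, 185, 189]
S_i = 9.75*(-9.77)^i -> [9.75, -95.26, 930.67, -9092.6, 88834.75]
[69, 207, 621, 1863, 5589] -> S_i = 69*3^i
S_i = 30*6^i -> [30, 180, 1080, 6480, 38880]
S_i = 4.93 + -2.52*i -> [4.93, 2.41, -0.11, -2.63, -5.15]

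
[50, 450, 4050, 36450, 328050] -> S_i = 50*9^i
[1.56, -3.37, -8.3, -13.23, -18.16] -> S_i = 1.56 + -4.93*i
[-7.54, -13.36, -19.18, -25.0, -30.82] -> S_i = -7.54 + -5.82*i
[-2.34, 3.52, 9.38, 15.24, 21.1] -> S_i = -2.34 + 5.86*i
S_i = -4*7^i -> [-4, -28, -196, -1372, -9604]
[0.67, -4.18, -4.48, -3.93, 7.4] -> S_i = Random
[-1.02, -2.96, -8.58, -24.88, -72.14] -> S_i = -1.02*2.90^i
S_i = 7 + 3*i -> [7, 10, 13, 16, 19]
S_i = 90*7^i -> [90, 630, 4410, 30870, 216090]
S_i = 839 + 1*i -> [839, 840, 841, 842, 843]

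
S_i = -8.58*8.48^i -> [-8.58, -72.76, -616.99, -5232.09, -44368.09]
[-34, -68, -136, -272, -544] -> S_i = -34*2^i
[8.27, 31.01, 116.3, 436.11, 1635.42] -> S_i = 8.27*3.75^i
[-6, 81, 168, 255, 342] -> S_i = -6 + 87*i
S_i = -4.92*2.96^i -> [-4.92, -14.56, -43.11, -127.6, -377.69]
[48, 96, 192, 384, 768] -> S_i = 48*2^i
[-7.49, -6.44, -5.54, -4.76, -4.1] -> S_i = -7.49*0.86^i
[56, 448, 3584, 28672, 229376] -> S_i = 56*8^i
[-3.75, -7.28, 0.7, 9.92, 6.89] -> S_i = Random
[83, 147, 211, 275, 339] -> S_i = 83 + 64*i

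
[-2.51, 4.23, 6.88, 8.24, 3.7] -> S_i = Random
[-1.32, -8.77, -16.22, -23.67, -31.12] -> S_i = -1.32 + -7.45*i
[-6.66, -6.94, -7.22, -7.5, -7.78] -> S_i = -6.66 + -0.28*i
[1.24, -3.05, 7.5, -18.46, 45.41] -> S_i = 1.24*(-2.46)^i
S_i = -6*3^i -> [-6, -18, -54, -162, -486]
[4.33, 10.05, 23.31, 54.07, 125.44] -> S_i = 4.33*2.32^i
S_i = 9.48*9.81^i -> [9.48, 93.0, 912.32, 8949.84, 87797.95]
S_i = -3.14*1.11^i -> [-3.14, -3.49, -3.87, -4.29, -4.77]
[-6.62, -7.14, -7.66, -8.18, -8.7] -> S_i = -6.62 + -0.52*i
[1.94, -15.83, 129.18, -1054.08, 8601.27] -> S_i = 1.94*(-8.16)^i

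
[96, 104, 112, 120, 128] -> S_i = 96 + 8*i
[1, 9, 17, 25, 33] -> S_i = 1 + 8*i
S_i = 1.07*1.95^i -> [1.07, 2.09, 4.07, 7.93, 15.47]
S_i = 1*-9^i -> [1, -9, 81, -729, 6561]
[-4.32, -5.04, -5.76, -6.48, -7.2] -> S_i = -4.32 + -0.72*i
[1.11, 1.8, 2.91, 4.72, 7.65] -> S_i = 1.11*1.62^i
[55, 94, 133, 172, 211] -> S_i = 55 + 39*i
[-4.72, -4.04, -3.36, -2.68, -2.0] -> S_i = -4.72 + 0.68*i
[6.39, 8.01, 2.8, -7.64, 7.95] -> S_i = Random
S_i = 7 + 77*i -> [7, 84, 161, 238, 315]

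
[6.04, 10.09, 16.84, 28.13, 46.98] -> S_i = 6.04*1.67^i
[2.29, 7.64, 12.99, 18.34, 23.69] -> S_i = 2.29 + 5.35*i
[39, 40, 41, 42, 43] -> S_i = 39 + 1*i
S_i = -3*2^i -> [-3, -6, -12, -24, -48]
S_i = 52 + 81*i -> [52, 133, 214, 295, 376]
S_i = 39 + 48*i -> [39, 87, 135, 183, 231]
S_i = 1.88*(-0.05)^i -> [1.88, -0.09, 0.0, -0.0, 0.0]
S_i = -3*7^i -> [-3, -21, -147, -1029, -7203]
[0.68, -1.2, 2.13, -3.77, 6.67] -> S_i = 0.68*(-1.77)^i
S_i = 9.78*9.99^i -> [9.78, 97.7, 976.04, 9750.69, 97409.39]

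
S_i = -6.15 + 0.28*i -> [-6.15, -5.87, -5.59, -5.31, -5.03]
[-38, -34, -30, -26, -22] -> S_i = -38 + 4*i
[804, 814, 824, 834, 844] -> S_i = 804 + 10*i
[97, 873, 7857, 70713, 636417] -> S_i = 97*9^i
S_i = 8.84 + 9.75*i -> [8.84, 18.59, 28.34, 38.09, 47.84]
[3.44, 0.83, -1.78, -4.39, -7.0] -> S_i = 3.44 + -2.61*i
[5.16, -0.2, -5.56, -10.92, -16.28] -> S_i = 5.16 + -5.36*i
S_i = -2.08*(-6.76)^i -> [-2.08, 14.06, -95.05, 642.54, -4343.6]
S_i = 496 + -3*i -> [496, 493, 490, 487, 484]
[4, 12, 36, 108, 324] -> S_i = 4*3^i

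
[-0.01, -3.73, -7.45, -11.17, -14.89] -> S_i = -0.01 + -3.72*i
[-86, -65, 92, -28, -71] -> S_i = Random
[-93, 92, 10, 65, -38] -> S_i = Random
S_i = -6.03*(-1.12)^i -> [-6.03, 6.75, -7.56, 8.47, -9.49]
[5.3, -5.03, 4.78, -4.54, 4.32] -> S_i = 5.30*(-0.95)^i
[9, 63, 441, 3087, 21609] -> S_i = 9*7^i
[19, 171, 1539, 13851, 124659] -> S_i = 19*9^i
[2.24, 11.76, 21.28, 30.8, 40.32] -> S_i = 2.24 + 9.52*i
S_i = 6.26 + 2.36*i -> [6.26, 8.62, 10.98, 13.34, 15.7]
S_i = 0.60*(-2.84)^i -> [0.6, -1.7, 4.84, -13.74, 39.03]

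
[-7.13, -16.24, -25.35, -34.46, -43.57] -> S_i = -7.13 + -9.11*i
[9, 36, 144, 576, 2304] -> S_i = 9*4^i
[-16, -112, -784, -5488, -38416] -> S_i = -16*7^i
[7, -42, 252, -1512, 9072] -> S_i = 7*-6^i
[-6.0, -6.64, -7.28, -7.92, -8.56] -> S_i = -6.00 + -0.64*i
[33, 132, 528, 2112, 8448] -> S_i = 33*4^i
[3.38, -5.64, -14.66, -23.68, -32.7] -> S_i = 3.38 + -9.02*i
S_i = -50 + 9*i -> [-50, -41, -32, -23, -14]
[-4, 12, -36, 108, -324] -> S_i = -4*-3^i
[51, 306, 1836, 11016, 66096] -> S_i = 51*6^i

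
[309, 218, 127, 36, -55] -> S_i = 309 + -91*i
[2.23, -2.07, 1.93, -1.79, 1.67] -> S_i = 2.23*(-0.93)^i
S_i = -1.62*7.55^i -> [-1.62, -12.23, -92.34, -697.2, -5263.84]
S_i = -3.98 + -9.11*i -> [-3.98, -13.09, -22.2, -31.31, -40.42]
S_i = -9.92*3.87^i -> [-9.92, -38.39, -148.57, -574.97, -2225.13]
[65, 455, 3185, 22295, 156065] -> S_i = 65*7^i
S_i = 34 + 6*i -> [34, 40, 46, 52, 58]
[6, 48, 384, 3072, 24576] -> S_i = 6*8^i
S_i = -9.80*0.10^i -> [-9.8, -0.98, -0.1, -0.01, -0.0]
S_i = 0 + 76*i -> [0, 76, 152, 228, 304]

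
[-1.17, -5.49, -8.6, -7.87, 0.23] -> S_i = Random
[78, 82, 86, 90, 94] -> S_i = 78 + 4*i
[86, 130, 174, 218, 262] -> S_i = 86 + 44*i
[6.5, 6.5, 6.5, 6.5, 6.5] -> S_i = 6.50*1.00^i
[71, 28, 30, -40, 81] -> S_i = Random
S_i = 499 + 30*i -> [499, 529, 559, 589, 619]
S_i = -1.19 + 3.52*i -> [-1.19, 2.33, 5.85, 9.37, 12.89]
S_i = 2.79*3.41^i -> [2.79, 9.51, 32.44, 110.63, 377.24]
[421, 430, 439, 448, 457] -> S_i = 421 + 9*i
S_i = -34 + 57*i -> [-34, 23, 80, 137, 194]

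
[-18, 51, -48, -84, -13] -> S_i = Random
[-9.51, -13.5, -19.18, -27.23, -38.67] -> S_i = -9.51*1.42^i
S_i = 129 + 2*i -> [129, 131, 133, 135, 137]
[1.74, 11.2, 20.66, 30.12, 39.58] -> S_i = 1.74 + 9.46*i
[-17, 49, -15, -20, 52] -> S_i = Random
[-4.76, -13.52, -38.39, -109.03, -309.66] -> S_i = -4.76*2.84^i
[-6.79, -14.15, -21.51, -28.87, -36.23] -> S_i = -6.79 + -7.36*i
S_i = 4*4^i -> [4, 16, 64, 256, 1024]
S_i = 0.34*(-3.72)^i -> [0.34, -1.26, 4.71, -17.5, 65.11]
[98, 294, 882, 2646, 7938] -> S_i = 98*3^i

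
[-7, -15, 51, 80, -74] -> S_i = Random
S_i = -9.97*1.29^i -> [-9.97, -12.86, -16.59, -21.4, -27.61]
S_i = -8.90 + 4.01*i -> [-8.9, -4.89, -0.88, 3.13, 7.14]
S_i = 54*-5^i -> [54, -270, 1350, -6750, 33750]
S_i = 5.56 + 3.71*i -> [5.56, 9.27, 12.98, 16.69, 20.4]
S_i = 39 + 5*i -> [39, 44, 49, 54, 59]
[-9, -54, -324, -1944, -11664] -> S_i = -9*6^i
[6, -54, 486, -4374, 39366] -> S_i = 6*-9^i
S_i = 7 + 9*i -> [7, 16, 25, 34, 43]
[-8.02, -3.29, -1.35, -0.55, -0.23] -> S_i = -8.02*0.41^i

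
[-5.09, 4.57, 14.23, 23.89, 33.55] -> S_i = -5.09 + 9.66*i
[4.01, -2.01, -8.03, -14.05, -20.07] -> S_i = 4.01 + -6.02*i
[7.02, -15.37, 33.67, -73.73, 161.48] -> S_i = 7.02*(-2.19)^i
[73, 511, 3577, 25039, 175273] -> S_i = 73*7^i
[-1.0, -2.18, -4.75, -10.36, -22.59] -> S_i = -1.00*2.18^i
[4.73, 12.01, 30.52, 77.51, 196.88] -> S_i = 4.73*2.54^i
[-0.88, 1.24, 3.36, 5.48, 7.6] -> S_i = -0.88 + 2.12*i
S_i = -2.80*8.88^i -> [-2.8, -24.86, -220.79, -1960.64, -17410.45]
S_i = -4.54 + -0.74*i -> [-4.54, -5.28, -6.02, -6.76, -7.5]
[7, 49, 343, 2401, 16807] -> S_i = 7*7^i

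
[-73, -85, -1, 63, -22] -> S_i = Random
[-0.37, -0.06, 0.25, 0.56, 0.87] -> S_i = -0.37 + 0.31*i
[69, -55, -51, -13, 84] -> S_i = Random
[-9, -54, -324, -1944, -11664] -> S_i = -9*6^i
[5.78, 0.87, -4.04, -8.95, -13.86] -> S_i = 5.78 + -4.91*i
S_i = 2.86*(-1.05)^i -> [2.86, -3.0, 3.15, -3.31, 3.48]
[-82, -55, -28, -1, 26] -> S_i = -82 + 27*i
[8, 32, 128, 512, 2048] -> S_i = 8*4^i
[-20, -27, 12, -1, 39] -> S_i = Random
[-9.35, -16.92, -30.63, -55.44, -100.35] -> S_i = -9.35*1.81^i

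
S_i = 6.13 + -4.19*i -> [6.13, 1.94, -2.25, -6.44, -10.63]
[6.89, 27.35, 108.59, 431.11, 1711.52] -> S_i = 6.89*3.97^i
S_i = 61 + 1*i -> [61, 62, 63, 64, 65]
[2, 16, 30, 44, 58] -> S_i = 2 + 14*i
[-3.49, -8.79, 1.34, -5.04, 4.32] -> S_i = Random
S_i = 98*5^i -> [98, 490, 2450, 12250, 61250]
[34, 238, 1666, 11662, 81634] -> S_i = 34*7^i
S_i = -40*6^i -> [-40, -240, -1440, -8640, -51840]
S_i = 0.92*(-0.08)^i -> [0.92, -0.07, 0.01, -0.0, 0.0]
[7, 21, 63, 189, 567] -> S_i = 7*3^i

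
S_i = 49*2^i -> [49, 98, 196, 392, 784]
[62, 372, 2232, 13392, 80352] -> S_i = 62*6^i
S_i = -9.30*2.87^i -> [-9.3, -26.69, -76.6, -219.85, -630.97]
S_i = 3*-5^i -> [3, -15, 75, -375, 1875]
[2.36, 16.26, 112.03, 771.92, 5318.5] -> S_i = 2.36*6.89^i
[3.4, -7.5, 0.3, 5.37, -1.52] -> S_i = Random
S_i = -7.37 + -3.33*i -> [-7.37, -10.7, -14.03, -17.36, -20.69]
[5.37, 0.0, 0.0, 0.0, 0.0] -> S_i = 5.37*0.00^i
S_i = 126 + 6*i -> [126, 132, 138, 144, 150]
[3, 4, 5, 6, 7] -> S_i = 3 + 1*i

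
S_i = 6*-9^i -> [6, -54, 486, -4374, 39366]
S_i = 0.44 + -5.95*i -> [0.44, -5.51, -11.46, -17.41, -23.36]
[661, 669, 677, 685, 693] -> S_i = 661 + 8*i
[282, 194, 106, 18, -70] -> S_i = 282 + -88*i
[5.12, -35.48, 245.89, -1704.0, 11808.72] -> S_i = 5.12*(-6.93)^i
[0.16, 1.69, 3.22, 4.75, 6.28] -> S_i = 0.16 + 1.53*i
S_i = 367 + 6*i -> [367, 373, 379, 385, 391]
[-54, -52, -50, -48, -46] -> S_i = -54 + 2*i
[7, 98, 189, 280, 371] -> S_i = 7 + 91*i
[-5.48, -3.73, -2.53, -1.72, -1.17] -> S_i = -5.48*0.68^i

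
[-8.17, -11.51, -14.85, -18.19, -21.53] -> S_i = -8.17 + -3.34*i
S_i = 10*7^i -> [10, 70, 490, 3430, 24010]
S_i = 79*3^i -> [79, 237, 711, 2133, 6399]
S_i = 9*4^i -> [9, 36, 144, 576, 2304]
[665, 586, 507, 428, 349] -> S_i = 665 + -79*i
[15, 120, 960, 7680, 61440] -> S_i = 15*8^i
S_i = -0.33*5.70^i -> [-0.33, -1.88, -10.72, -61.11, -348.35]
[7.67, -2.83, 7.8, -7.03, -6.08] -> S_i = Random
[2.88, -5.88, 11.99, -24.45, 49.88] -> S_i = 2.88*(-2.04)^i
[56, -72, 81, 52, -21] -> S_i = Random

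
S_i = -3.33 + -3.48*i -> [-3.33, -6.81, -10.29, -13.77, -17.25]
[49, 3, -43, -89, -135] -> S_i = 49 + -46*i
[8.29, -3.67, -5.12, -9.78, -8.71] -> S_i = Random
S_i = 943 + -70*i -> [943, 873, 803, 733, 663]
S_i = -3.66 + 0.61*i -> [-3.66, -3.05, -2.44, -1.83, -1.22]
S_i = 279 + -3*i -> [279, 276, 273, 270, 267]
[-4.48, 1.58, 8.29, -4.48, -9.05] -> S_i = Random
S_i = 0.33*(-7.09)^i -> [0.33, -2.34, 16.59, -117.61, 833.87]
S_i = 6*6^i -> [6, 36, 216, 1296, 7776]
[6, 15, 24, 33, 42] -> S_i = 6 + 9*i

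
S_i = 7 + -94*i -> [7, -87, -181, -275, -369]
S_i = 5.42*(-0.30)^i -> [5.42, -1.63, 0.49, -0.15, 0.04]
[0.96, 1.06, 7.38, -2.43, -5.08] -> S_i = Random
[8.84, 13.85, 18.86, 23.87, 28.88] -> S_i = 8.84 + 5.01*i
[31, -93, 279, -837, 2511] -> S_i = 31*-3^i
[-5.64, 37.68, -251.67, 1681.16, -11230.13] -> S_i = -5.64*(-6.68)^i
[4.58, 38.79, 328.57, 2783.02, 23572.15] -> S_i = 4.58*8.47^i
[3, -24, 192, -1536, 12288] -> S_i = 3*-8^i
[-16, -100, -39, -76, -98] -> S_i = Random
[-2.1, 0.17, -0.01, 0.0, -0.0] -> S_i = -2.10*(-0.08)^i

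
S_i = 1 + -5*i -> [1, -4, -9, -14, -19]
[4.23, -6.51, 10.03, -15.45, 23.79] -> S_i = 4.23*(-1.54)^i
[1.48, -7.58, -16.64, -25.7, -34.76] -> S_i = 1.48 + -9.06*i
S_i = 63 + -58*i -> [63, 5, -53, -111, -169]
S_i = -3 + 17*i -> [-3, 14, 31, 48, 65]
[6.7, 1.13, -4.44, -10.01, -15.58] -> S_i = 6.70 + -5.57*i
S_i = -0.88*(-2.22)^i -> [-0.88, 1.95, -4.34, 9.63, -21.37]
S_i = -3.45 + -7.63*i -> [-3.45, -11.08, -18.71, -26.34, -33.97]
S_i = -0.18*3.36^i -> [-0.18, -0.6, -2.03, -6.83, -22.94]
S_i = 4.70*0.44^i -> [4.7, 2.07, 0.91, 0.4, 0.18]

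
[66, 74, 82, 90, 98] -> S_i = 66 + 8*i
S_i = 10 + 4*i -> [10, 14, 18, 22, 26]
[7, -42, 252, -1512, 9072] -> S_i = 7*-6^i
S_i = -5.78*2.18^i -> [-5.78, -12.6, -27.47, -59.88, -130.54]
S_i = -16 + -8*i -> [-16, -24, -32, -40, -48]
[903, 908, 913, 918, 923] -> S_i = 903 + 5*i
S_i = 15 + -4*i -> [15, 11, 7, 3, -1]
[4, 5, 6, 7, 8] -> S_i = 4 + 1*i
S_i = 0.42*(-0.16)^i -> [0.42, -0.07, 0.01, -0.0, 0.0]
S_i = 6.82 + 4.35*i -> [6.82, 11.17, 15.52, 19.87, 24.22]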